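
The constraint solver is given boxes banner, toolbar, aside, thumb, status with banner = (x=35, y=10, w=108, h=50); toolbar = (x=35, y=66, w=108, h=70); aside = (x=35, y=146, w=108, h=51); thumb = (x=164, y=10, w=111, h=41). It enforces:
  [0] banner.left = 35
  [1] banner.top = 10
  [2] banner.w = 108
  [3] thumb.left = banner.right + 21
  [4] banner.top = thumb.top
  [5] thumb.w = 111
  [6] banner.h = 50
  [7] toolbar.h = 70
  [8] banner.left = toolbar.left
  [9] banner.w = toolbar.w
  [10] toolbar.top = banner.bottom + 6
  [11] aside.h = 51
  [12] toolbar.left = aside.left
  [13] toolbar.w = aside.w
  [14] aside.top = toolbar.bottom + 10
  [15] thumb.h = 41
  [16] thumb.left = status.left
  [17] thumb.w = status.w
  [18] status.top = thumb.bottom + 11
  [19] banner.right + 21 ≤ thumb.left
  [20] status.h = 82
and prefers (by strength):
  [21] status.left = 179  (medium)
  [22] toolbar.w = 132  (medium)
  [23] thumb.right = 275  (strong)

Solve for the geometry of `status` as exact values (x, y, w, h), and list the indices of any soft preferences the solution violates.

1. status.x = 164  [thumb.left = status.left]
2. status.w = 111  [thumb.w = status.w]
3. status.y = 62  [status.top = thumb.bottom + 11]
4. status.h = 82  [status.h = 82]

status = (x=164, y=62, w=111, h=82)
violated soft preferences: 21, 22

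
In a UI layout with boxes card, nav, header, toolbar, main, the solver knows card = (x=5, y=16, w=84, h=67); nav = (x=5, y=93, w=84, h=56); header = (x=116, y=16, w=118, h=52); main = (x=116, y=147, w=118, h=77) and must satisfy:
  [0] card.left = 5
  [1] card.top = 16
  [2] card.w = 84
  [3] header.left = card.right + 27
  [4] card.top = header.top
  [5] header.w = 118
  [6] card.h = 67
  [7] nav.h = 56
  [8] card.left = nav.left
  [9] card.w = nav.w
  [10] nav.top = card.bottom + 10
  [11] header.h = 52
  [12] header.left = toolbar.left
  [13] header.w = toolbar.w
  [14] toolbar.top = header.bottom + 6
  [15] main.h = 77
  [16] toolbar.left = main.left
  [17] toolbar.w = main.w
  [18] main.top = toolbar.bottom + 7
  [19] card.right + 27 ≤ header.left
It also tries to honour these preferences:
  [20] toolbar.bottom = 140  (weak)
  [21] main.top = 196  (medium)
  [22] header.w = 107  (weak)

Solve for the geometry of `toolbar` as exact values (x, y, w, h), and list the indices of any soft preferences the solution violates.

1. toolbar.x = 116  [header.left = toolbar.left]
2. toolbar.w = 118  [header.w = toolbar.w]
3. toolbar.y = 74  [toolbar.top = header.bottom + 6]
4. toolbar.h = 66  [main.top = toolbar.bottom + 7]

toolbar = (x=116, y=74, w=118, h=66)
violated soft preferences: 21, 22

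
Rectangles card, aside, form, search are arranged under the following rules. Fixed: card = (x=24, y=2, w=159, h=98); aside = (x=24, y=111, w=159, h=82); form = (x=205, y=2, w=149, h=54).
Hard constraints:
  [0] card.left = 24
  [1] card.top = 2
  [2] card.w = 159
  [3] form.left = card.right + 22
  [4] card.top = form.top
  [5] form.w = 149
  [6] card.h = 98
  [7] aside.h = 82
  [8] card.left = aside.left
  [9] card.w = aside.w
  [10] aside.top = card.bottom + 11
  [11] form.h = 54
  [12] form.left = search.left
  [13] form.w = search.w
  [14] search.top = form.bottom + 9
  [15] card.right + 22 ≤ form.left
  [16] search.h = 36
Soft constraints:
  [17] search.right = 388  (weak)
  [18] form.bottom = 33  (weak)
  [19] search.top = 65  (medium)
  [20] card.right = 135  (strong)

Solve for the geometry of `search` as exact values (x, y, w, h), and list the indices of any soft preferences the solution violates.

1. search.x = 205  [form.left = search.left]
2. search.w = 149  [form.w = search.w]
3. search.y = 65  [search.top = form.bottom + 9]
4. search.h = 36  [search.h = 36]

search = (x=205, y=65, w=149, h=36)
violated soft preferences: 17, 18, 20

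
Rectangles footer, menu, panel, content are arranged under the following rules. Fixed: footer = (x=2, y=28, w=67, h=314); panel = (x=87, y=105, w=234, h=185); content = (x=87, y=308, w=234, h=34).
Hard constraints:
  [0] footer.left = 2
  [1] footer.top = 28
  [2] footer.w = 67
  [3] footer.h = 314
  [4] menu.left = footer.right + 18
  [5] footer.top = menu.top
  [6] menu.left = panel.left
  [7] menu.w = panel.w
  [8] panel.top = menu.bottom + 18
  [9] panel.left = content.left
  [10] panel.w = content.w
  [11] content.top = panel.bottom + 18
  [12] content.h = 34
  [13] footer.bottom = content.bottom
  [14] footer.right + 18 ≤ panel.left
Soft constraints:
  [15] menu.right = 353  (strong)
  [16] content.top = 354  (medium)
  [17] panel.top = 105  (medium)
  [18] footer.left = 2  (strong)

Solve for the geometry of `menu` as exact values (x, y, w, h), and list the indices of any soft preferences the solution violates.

1. menu.x = 87  [menu.left = footer.right + 18]
2. menu.y = 28  [footer.top = menu.top]
3. menu.w = 234  [menu.w = panel.w]
4. menu.h = 59  [panel.top = menu.bottom + 18]

menu = (x=87, y=28, w=234, h=59)
violated soft preferences: 15, 16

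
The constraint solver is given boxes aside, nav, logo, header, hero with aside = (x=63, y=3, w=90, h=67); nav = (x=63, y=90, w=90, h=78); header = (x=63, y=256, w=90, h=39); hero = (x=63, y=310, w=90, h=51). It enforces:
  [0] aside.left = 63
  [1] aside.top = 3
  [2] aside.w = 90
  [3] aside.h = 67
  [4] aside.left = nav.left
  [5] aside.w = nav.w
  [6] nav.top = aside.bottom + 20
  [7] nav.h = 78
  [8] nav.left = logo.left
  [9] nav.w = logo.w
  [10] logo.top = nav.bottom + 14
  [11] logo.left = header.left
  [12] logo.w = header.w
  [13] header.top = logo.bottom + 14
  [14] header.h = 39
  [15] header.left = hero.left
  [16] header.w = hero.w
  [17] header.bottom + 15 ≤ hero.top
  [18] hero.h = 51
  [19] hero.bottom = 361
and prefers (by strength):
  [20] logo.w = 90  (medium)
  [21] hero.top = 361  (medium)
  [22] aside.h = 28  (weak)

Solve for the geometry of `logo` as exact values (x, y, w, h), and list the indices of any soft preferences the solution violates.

logo = (x=63, y=182, w=90, h=60)
violated soft preferences: 21, 22

1. logo.x = 63  [nav.left = logo.left]
2. logo.w = 90  [nav.w = logo.w]
3. logo.y = 182  [logo.top = nav.bottom + 14]
4. logo.h = 60  [header.top = logo.bottom + 14]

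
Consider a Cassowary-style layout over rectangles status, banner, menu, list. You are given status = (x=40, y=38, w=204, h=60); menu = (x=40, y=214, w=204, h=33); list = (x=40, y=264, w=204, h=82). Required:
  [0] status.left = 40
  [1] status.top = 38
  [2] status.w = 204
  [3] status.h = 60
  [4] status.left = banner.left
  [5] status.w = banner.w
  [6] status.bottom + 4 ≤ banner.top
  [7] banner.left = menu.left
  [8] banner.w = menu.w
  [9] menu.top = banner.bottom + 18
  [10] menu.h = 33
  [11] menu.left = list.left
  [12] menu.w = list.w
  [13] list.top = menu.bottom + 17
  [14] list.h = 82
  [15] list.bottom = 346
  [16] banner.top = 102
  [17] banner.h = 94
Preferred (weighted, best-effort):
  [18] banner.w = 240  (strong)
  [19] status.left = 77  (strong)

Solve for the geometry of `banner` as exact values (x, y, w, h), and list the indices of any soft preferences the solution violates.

banner = (x=40, y=102, w=204, h=94)
violated soft preferences: 18, 19

1. banner.x = 40  [status.left = banner.left]
2. banner.w = 204  [status.w = banner.w]
3. banner.y = 102  [banner.top = 102]
4. banner.h = 94  [banner.h = 94]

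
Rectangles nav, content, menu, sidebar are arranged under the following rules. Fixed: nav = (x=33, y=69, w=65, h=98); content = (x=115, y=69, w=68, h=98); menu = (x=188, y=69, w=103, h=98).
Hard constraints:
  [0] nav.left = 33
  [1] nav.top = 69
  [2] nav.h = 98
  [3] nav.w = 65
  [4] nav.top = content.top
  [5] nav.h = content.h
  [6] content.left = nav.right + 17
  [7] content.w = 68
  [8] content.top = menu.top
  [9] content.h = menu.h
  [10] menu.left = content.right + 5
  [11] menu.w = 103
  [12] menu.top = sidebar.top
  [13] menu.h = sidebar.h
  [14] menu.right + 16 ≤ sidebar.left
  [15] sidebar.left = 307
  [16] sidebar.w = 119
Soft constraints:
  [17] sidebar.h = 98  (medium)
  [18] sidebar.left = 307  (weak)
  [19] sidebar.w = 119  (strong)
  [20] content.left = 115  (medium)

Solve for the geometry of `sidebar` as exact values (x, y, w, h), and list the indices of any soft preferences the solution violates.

1. sidebar.y = 69  [menu.top = sidebar.top]
2. sidebar.h = 98  [menu.h = sidebar.h]
3. sidebar.x = 307  [sidebar.left = 307]
4. sidebar.w = 119  [sidebar.w = 119]

sidebar = (x=307, y=69, w=119, h=98)
violated soft preferences: none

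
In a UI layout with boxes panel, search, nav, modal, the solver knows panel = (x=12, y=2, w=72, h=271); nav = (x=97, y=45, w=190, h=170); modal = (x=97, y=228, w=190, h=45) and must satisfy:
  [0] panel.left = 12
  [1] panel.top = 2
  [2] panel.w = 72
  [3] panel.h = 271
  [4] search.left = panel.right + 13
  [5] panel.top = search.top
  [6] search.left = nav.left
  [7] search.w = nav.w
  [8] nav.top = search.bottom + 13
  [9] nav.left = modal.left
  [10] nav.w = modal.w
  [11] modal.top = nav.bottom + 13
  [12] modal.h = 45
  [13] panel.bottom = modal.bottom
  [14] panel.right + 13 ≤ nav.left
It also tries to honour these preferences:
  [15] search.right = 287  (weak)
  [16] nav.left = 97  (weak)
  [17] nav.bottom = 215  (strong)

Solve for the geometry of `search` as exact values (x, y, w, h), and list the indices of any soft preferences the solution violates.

search = (x=97, y=2, w=190, h=30)
violated soft preferences: none

1. search.x = 97  [search.left = panel.right + 13]
2. search.y = 2  [panel.top = search.top]
3. search.w = 190  [search.w = nav.w]
4. search.h = 30  [nav.top = search.bottom + 13]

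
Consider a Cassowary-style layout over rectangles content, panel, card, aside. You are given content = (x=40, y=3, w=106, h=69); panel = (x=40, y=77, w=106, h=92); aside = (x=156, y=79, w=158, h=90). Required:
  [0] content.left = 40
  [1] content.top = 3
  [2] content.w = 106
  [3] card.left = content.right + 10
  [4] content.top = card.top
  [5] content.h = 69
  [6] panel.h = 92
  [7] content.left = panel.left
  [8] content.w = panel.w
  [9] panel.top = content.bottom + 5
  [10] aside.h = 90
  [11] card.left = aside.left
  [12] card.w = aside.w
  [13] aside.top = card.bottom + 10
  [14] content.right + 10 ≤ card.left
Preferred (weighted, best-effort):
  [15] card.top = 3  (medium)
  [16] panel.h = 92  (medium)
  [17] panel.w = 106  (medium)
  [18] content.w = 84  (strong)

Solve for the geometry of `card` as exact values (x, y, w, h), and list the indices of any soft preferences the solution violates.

1. card.x = 156  [card.left = content.right + 10]
2. card.y = 3  [content.top = card.top]
3. card.w = 158  [card.w = aside.w]
4. card.h = 66  [aside.top = card.bottom + 10]

card = (x=156, y=3, w=158, h=66)
violated soft preferences: 18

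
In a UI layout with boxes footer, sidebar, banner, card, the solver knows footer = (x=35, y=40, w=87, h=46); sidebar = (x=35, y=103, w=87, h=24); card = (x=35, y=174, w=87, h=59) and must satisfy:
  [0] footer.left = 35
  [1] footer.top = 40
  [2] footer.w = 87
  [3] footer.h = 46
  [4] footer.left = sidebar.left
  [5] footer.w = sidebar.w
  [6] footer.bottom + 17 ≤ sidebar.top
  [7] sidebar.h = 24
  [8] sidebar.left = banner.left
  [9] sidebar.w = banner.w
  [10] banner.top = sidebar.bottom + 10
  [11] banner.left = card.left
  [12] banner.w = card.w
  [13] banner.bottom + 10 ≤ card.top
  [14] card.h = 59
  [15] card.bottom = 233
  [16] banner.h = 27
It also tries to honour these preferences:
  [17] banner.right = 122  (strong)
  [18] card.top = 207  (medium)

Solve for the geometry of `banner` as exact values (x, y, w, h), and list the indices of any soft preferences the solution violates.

1. banner.x = 35  [sidebar.left = banner.left]
2. banner.w = 87  [sidebar.w = banner.w]
3. banner.y = 137  [banner.top = sidebar.bottom + 10]
4. banner.h = 27  [banner.h = 27]

banner = (x=35, y=137, w=87, h=27)
violated soft preferences: 18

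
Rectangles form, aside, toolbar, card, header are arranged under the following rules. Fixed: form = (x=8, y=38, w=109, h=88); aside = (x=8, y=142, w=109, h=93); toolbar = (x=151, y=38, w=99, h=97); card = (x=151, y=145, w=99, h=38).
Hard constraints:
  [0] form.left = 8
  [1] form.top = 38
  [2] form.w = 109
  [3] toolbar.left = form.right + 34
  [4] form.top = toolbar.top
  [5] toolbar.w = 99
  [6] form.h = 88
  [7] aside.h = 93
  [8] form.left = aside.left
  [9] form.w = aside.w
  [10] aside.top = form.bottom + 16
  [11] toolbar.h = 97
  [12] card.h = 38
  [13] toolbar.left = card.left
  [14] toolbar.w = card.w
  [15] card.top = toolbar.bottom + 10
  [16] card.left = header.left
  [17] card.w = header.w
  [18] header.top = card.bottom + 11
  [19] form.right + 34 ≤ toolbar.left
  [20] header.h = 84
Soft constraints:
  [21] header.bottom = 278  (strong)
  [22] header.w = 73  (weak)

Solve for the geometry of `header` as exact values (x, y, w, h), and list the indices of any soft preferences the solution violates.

1. header.x = 151  [card.left = header.left]
2. header.w = 99  [card.w = header.w]
3. header.y = 194  [header.top = card.bottom + 11]
4. header.h = 84  [header.h = 84]

header = (x=151, y=194, w=99, h=84)
violated soft preferences: 22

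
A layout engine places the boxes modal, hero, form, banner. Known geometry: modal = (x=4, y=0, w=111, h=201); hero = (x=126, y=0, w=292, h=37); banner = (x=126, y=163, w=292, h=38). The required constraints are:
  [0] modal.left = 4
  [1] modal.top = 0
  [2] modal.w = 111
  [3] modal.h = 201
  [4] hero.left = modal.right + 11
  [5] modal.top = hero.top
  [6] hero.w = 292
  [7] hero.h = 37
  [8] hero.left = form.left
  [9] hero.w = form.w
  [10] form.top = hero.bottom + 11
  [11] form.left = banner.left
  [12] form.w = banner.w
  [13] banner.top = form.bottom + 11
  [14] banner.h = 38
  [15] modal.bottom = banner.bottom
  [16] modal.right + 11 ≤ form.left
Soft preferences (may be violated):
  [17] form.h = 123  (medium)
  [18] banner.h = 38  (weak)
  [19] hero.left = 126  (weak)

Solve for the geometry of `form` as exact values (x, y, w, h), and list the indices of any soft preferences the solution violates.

form = (x=126, y=48, w=292, h=104)
violated soft preferences: 17

1. form.x = 126  [hero.left = form.left]
2. form.w = 292  [hero.w = form.w]
3. form.y = 48  [form.top = hero.bottom + 11]
4. form.h = 104  [banner.top = form.bottom + 11]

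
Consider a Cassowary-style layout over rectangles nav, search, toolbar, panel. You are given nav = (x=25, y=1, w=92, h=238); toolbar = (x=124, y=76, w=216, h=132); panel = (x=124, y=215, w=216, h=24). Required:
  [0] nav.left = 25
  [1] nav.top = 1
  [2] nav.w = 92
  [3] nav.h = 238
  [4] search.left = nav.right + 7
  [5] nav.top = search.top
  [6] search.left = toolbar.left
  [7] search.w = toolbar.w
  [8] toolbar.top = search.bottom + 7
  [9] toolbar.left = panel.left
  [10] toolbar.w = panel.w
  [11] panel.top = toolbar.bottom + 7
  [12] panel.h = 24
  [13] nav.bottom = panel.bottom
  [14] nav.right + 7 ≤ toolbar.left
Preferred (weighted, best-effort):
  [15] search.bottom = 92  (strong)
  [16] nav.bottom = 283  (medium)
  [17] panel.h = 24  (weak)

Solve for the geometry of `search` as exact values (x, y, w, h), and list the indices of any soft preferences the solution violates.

search = (x=124, y=1, w=216, h=68)
violated soft preferences: 15, 16

1. search.x = 124  [search.left = nav.right + 7]
2. search.y = 1  [nav.top = search.top]
3. search.w = 216  [search.w = toolbar.w]
4. search.h = 68  [toolbar.top = search.bottom + 7]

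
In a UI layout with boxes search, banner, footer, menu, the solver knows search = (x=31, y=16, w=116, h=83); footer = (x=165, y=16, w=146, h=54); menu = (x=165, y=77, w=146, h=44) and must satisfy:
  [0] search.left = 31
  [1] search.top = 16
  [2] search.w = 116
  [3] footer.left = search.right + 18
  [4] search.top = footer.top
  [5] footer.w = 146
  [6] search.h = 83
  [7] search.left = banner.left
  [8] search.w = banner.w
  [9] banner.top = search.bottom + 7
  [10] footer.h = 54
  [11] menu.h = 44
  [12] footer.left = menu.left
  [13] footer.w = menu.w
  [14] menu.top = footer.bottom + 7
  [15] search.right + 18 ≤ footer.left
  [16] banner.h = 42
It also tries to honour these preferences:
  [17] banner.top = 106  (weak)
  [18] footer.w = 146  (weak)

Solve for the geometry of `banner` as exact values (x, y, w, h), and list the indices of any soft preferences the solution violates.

banner = (x=31, y=106, w=116, h=42)
violated soft preferences: none

1. banner.x = 31  [search.left = banner.left]
2. banner.w = 116  [search.w = banner.w]
3. banner.y = 106  [banner.top = search.bottom + 7]
4. banner.h = 42  [banner.h = 42]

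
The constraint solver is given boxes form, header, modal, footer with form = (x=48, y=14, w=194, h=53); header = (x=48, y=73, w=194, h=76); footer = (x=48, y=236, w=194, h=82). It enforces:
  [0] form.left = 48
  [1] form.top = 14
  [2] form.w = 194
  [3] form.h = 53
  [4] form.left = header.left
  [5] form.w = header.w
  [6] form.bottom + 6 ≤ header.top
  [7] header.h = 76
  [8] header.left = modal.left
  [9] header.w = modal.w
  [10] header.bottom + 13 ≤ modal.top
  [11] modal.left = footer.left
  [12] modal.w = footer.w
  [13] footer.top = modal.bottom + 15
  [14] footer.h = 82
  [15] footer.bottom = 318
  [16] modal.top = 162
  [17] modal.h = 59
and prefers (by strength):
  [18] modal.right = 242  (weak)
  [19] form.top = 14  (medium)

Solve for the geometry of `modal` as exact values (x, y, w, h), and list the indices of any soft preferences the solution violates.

modal = (x=48, y=162, w=194, h=59)
violated soft preferences: none

1. modal.x = 48  [header.left = modal.left]
2. modal.w = 194  [header.w = modal.w]
3. modal.y = 162  [modal.top = 162]
4. modal.h = 59  [modal.h = 59]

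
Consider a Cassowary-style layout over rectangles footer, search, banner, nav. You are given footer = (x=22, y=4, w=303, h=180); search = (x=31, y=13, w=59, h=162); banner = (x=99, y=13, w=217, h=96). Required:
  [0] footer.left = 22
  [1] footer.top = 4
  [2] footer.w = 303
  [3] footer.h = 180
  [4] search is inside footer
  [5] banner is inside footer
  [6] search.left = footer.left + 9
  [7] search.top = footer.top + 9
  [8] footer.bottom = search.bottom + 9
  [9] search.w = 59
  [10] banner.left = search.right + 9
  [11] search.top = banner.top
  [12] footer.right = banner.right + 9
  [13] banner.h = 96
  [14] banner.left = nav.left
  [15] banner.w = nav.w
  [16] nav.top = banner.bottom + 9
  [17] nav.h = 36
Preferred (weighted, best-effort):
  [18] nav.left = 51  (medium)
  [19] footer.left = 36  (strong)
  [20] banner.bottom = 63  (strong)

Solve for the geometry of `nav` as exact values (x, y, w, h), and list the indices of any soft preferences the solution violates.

nav = (x=99, y=118, w=217, h=36)
violated soft preferences: 18, 19, 20

1. nav.x = 99  [banner.left = nav.left]
2. nav.w = 217  [banner.w = nav.w]
3. nav.y = 118  [nav.top = banner.bottom + 9]
4. nav.h = 36  [nav.h = 36]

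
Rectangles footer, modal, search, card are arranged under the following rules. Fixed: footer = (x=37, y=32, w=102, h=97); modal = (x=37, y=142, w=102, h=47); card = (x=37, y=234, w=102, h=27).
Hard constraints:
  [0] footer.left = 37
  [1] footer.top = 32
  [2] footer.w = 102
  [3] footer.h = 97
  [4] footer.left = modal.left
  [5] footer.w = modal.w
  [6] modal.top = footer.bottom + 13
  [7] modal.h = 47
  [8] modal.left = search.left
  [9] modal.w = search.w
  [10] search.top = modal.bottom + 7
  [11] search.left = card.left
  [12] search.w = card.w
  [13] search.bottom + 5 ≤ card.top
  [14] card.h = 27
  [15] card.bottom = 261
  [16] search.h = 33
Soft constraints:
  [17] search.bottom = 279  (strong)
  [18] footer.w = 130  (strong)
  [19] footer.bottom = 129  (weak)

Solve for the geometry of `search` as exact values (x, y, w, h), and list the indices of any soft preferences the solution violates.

search = (x=37, y=196, w=102, h=33)
violated soft preferences: 17, 18

1. search.x = 37  [modal.left = search.left]
2. search.w = 102  [modal.w = search.w]
3. search.y = 196  [search.top = modal.bottom + 7]
4. search.h = 33  [search.h = 33]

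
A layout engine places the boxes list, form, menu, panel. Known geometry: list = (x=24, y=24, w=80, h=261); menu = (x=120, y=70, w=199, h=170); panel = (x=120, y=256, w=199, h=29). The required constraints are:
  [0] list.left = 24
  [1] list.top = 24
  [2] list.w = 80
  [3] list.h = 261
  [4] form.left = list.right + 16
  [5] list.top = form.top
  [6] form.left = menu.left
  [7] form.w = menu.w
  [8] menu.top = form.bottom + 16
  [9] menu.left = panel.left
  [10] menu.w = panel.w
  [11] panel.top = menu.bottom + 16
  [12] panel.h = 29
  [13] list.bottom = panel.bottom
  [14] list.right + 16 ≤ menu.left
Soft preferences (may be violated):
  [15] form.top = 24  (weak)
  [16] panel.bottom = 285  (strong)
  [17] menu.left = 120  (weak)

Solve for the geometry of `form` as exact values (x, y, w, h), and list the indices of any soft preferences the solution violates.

1. form.x = 120  [form.left = list.right + 16]
2. form.y = 24  [list.top = form.top]
3. form.w = 199  [form.w = menu.w]
4. form.h = 30  [menu.top = form.bottom + 16]

form = (x=120, y=24, w=199, h=30)
violated soft preferences: none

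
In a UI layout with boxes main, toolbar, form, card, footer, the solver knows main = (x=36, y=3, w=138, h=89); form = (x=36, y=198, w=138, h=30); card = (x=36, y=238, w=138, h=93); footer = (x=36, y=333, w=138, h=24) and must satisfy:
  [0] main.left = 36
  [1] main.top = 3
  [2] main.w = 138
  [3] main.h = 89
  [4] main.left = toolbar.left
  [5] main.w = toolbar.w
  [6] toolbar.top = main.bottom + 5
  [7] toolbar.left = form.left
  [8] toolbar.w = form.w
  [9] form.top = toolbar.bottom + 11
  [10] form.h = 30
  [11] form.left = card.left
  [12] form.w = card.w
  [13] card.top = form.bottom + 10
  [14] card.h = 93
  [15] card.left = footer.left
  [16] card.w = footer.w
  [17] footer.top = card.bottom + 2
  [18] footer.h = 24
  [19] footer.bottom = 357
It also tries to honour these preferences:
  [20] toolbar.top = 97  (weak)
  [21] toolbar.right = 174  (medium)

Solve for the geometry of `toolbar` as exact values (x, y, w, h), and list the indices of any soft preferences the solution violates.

1. toolbar.x = 36  [main.left = toolbar.left]
2. toolbar.w = 138  [main.w = toolbar.w]
3. toolbar.y = 97  [toolbar.top = main.bottom + 5]
4. toolbar.h = 90  [form.top = toolbar.bottom + 11]

toolbar = (x=36, y=97, w=138, h=90)
violated soft preferences: none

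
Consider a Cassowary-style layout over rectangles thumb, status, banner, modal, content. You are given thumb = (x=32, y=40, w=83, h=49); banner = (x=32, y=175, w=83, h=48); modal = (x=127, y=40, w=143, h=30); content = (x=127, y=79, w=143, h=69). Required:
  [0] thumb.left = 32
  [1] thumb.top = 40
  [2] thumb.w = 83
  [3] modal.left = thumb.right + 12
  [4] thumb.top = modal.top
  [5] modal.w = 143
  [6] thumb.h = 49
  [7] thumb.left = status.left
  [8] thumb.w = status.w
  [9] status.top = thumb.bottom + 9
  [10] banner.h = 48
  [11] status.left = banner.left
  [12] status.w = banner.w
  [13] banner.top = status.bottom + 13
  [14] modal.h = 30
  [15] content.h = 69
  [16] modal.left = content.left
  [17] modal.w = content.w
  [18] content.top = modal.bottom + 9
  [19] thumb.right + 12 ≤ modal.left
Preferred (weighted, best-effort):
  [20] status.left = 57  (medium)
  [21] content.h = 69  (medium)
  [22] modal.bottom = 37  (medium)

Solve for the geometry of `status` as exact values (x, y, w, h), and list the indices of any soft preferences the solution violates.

1. status.x = 32  [thumb.left = status.left]
2. status.w = 83  [thumb.w = status.w]
3. status.y = 98  [status.top = thumb.bottom + 9]
4. status.h = 64  [banner.top = status.bottom + 13]

status = (x=32, y=98, w=83, h=64)
violated soft preferences: 20, 22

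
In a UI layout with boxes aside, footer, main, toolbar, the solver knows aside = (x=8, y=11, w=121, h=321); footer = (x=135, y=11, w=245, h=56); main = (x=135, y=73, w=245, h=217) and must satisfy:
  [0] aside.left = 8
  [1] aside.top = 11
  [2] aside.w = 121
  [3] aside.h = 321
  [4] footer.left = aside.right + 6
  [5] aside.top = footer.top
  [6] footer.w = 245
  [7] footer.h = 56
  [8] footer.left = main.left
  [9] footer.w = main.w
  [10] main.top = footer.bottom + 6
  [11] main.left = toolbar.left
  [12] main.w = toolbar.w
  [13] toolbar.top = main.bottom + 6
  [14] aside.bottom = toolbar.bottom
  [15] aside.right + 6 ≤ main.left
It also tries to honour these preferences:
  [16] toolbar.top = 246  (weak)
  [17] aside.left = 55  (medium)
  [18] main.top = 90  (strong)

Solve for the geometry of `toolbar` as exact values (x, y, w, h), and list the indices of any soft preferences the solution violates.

toolbar = (x=135, y=296, w=245, h=36)
violated soft preferences: 16, 17, 18

1. toolbar.x = 135  [main.left = toolbar.left]
2. toolbar.w = 245  [main.w = toolbar.w]
3. toolbar.y = 296  [toolbar.top = main.bottom + 6]
4. toolbar.h = 36  [aside.bottom = toolbar.bottom]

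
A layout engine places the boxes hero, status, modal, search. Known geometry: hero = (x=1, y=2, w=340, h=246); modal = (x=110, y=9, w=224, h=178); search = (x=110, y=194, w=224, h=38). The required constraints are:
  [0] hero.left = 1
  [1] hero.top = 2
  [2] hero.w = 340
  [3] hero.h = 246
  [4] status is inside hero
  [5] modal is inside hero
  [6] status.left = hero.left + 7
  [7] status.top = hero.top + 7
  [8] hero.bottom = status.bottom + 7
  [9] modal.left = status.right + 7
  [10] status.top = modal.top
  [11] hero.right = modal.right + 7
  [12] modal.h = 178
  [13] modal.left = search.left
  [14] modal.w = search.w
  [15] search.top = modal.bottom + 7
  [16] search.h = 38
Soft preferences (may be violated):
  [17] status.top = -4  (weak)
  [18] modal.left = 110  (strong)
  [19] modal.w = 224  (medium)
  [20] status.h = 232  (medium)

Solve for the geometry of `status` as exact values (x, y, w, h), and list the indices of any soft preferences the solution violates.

1. status.x = 8  [status.left = hero.left + 7]
2. status.y = 9  [status.top = hero.top + 7]
3. status.h = 232  [hero.bottom = status.bottom + 7]
4. status.w = 95  [modal.left = status.right + 7]

status = (x=8, y=9, w=95, h=232)
violated soft preferences: 17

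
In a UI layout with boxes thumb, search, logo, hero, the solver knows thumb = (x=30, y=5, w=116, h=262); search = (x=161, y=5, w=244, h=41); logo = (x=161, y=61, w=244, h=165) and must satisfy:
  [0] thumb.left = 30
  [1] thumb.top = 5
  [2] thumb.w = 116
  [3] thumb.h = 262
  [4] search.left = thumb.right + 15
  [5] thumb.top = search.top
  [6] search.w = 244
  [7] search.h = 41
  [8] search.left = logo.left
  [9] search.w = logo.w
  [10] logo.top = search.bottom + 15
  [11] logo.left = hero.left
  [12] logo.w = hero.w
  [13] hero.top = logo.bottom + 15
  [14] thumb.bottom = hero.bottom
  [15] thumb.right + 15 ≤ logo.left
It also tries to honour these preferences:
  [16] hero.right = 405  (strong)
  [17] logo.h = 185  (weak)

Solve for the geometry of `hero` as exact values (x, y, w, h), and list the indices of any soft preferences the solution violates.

hero = (x=161, y=241, w=244, h=26)
violated soft preferences: 17

1. hero.x = 161  [logo.left = hero.left]
2. hero.w = 244  [logo.w = hero.w]
3. hero.y = 241  [hero.top = logo.bottom + 15]
4. hero.h = 26  [thumb.bottom = hero.bottom]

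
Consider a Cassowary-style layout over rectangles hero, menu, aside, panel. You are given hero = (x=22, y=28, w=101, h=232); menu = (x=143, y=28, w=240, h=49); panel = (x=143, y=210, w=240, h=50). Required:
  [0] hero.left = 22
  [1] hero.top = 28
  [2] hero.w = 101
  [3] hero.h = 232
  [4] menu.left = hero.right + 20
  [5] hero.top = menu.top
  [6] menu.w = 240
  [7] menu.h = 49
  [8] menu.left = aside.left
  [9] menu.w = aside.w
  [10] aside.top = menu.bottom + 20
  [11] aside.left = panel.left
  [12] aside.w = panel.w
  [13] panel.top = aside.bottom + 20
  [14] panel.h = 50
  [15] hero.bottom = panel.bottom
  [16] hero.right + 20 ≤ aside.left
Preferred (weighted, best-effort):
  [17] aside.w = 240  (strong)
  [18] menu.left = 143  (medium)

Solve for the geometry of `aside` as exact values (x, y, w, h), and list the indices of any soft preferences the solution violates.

aside = (x=143, y=97, w=240, h=93)
violated soft preferences: none

1. aside.x = 143  [menu.left = aside.left]
2. aside.w = 240  [menu.w = aside.w]
3. aside.y = 97  [aside.top = menu.bottom + 20]
4. aside.h = 93  [panel.top = aside.bottom + 20]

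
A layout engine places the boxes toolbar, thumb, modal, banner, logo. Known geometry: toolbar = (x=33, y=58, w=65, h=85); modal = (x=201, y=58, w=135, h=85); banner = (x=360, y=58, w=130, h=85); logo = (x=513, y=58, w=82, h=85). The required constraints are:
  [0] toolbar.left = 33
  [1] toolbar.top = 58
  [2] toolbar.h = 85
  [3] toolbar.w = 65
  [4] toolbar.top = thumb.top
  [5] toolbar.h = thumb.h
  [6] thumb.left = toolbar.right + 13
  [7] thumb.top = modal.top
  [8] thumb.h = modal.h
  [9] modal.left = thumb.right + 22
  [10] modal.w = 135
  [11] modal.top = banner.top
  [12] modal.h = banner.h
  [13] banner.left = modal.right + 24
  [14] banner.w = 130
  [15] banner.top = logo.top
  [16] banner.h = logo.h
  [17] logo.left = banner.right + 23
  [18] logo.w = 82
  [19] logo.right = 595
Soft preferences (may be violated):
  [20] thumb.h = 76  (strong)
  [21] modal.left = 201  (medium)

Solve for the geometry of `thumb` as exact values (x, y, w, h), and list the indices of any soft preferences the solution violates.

thumb = (x=111, y=58, w=68, h=85)
violated soft preferences: 20

1. thumb.y = 58  [toolbar.top = thumb.top]
2. thumb.h = 85  [toolbar.h = thumb.h]
3. thumb.x = 111  [thumb.left = toolbar.right + 13]
4. thumb.w = 68  [modal.left = thumb.right + 22]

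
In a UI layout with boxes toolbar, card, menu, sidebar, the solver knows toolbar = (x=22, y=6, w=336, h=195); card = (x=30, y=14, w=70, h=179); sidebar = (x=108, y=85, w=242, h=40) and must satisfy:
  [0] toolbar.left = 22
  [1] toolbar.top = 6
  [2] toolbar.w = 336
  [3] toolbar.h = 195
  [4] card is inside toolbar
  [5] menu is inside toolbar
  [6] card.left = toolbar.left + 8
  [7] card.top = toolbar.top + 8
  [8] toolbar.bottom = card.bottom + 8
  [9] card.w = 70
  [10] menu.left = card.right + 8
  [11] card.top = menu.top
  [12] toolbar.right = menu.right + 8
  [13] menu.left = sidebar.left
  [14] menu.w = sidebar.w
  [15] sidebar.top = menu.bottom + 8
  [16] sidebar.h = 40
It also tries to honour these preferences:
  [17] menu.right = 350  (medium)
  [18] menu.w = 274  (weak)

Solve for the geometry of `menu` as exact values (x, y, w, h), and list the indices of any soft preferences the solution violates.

1. menu.x = 108  [menu.left = card.right + 8]
2. menu.y = 14  [card.top = menu.top]
3. menu.w = 242  [toolbar.right = menu.right + 8]
4. menu.h = 63  [sidebar.top = menu.bottom + 8]

menu = (x=108, y=14, w=242, h=63)
violated soft preferences: 18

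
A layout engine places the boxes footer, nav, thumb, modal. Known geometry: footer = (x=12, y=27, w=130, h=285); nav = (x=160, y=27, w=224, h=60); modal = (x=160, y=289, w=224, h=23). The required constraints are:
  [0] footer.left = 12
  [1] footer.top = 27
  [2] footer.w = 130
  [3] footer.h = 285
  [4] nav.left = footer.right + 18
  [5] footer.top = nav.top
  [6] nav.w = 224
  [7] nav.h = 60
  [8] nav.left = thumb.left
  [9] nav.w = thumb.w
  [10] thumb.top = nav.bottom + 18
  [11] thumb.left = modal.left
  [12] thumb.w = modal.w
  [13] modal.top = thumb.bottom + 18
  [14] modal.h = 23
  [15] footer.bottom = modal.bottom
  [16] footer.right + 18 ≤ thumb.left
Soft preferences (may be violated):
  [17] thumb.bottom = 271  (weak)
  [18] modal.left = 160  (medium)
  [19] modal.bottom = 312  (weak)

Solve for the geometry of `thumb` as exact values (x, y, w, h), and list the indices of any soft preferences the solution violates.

1. thumb.x = 160  [nav.left = thumb.left]
2. thumb.w = 224  [nav.w = thumb.w]
3. thumb.y = 105  [thumb.top = nav.bottom + 18]
4. thumb.h = 166  [modal.top = thumb.bottom + 18]

thumb = (x=160, y=105, w=224, h=166)
violated soft preferences: none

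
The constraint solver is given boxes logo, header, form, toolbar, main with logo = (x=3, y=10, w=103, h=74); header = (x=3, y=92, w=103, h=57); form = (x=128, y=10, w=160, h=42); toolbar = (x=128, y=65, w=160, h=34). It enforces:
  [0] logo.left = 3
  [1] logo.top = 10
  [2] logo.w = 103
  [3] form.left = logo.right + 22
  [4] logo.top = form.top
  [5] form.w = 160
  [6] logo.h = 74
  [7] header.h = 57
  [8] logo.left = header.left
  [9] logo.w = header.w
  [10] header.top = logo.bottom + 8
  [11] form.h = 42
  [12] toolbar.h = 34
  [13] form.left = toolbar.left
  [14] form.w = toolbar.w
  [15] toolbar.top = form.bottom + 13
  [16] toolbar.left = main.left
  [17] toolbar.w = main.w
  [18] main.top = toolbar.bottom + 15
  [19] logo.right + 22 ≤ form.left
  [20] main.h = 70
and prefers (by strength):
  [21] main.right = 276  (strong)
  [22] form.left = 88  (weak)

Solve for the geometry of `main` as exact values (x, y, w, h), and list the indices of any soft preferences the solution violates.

main = (x=128, y=114, w=160, h=70)
violated soft preferences: 21, 22

1. main.x = 128  [toolbar.left = main.left]
2. main.w = 160  [toolbar.w = main.w]
3. main.y = 114  [main.top = toolbar.bottom + 15]
4. main.h = 70  [main.h = 70]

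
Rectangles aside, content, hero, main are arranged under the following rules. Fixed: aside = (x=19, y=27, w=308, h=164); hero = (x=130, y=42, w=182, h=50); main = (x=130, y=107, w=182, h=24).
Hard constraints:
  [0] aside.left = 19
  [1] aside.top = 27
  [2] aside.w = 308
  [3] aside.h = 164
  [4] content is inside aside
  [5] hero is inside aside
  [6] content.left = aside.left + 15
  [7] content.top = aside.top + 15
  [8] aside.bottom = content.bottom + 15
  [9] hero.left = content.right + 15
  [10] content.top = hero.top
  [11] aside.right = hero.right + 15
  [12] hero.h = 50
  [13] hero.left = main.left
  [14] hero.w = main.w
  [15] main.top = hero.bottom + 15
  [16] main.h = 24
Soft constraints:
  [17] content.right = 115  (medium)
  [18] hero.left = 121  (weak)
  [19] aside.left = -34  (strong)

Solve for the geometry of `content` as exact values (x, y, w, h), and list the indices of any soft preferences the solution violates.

content = (x=34, y=42, w=81, h=134)
violated soft preferences: 18, 19

1. content.x = 34  [content.left = aside.left + 15]
2. content.y = 42  [content.top = aside.top + 15]
3. content.h = 134  [aside.bottom = content.bottom + 15]
4. content.w = 81  [hero.left = content.right + 15]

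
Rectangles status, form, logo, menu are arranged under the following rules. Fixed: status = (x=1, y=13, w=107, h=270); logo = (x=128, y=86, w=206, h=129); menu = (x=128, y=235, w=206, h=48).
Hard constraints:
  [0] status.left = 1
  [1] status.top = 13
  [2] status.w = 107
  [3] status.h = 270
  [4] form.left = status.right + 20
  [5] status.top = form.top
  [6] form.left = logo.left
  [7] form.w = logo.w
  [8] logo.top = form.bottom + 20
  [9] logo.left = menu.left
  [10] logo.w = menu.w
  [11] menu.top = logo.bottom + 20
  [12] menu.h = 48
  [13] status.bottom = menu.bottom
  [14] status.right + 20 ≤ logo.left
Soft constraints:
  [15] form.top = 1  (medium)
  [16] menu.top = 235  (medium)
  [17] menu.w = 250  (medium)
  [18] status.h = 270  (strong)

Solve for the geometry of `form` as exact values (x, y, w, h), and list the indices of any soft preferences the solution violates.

1. form.x = 128  [form.left = status.right + 20]
2. form.y = 13  [status.top = form.top]
3. form.w = 206  [form.w = logo.w]
4. form.h = 53  [logo.top = form.bottom + 20]

form = (x=128, y=13, w=206, h=53)
violated soft preferences: 15, 17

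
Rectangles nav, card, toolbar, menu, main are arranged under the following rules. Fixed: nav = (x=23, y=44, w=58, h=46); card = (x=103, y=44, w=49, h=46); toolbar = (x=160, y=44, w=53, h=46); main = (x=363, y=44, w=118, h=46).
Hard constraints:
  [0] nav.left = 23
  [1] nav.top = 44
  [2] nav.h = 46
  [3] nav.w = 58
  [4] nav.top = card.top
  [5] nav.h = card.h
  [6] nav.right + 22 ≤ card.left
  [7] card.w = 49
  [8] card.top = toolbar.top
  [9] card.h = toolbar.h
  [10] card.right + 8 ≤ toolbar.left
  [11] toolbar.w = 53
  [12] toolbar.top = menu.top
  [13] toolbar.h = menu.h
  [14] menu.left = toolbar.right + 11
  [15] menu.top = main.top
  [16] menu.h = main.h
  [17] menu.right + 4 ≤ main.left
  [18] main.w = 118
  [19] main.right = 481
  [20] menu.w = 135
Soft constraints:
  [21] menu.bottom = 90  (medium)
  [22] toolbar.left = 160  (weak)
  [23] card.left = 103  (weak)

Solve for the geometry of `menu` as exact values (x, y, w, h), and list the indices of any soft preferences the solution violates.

1. menu.y = 44  [toolbar.top = menu.top]
2. menu.h = 46  [toolbar.h = menu.h]
3. menu.x = 224  [menu.left = toolbar.right + 11]
4. menu.w = 135  [menu.w = 135]

menu = (x=224, y=44, w=135, h=46)
violated soft preferences: none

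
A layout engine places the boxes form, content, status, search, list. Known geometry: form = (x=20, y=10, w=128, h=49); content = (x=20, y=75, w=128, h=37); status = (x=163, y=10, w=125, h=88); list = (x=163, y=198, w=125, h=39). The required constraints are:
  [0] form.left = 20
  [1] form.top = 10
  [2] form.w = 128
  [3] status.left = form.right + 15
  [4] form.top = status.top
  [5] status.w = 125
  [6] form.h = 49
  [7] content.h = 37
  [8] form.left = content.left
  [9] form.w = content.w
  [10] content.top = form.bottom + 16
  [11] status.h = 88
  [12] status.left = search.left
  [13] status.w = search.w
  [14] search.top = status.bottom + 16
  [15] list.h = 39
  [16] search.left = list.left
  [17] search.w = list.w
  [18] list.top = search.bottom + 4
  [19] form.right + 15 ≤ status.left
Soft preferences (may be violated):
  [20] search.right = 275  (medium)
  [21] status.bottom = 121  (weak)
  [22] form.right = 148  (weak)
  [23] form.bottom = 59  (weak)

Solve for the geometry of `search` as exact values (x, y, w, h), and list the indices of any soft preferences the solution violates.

search = (x=163, y=114, w=125, h=80)
violated soft preferences: 20, 21

1. search.x = 163  [status.left = search.left]
2. search.w = 125  [status.w = search.w]
3. search.y = 114  [search.top = status.bottom + 16]
4. search.h = 80  [list.top = search.bottom + 4]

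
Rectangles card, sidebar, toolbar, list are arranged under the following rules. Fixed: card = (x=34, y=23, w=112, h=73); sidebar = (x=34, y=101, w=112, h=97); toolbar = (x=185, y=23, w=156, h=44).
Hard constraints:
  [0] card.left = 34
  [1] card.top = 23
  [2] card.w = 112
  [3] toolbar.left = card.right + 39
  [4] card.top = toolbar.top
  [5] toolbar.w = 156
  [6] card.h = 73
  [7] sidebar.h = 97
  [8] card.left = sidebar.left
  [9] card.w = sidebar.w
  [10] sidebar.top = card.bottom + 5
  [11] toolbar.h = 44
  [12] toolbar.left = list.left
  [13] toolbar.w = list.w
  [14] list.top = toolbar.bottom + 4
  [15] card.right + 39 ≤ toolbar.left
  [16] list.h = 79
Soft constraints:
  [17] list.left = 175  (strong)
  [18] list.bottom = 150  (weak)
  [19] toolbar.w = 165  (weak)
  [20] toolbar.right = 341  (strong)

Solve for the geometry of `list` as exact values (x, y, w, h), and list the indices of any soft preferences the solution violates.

1. list.x = 185  [toolbar.left = list.left]
2. list.w = 156  [toolbar.w = list.w]
3. list.y = 71  [list.top = toolbar.bottom + 4]
4. list.h = 79  [list.h = 79]

list = (x=185, y=71, w=156, h=79)
violated soft preferences: 17, 19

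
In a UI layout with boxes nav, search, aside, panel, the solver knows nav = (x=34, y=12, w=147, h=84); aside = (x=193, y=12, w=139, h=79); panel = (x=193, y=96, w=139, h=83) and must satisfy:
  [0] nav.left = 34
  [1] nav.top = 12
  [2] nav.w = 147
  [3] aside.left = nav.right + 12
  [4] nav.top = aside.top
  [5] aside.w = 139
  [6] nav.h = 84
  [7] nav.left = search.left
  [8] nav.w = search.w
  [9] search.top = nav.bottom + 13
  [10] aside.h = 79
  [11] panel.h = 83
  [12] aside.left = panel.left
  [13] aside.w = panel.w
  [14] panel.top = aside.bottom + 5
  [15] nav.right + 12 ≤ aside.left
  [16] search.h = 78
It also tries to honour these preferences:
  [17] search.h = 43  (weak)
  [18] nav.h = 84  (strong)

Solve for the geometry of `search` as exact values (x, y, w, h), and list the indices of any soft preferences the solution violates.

search = (x=34, y=109, w=147, h=78)
violated soft preferences: 17

1. search.x = 34  [nav.left = search.left]
2. search.w = 147  [nav.w = search.w]
3. search.y = 109  [search.top = nav.bottom + 13]
4. search.h = 78  [search.h = 78]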